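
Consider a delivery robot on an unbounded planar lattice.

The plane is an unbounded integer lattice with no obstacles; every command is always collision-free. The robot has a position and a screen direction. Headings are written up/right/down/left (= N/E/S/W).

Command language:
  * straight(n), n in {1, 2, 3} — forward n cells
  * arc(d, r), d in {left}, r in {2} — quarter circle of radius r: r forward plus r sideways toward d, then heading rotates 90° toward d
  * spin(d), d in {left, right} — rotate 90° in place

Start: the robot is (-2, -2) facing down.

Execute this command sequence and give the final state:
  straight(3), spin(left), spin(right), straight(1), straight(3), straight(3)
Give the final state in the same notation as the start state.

(-2, -12) facing down

t0: (-2, -2) facing down
[1] after straight(3): (-2, -5) facing down
[2] after spin(left): (-2, -5) facing right
[3] after spin(right): (-2, -5) facing down
[4] after straight(1): (-2, -6) facing down
[5] after straight(3): (-2, -9) facing down
[6] after straight(3): (-2, -12) facing down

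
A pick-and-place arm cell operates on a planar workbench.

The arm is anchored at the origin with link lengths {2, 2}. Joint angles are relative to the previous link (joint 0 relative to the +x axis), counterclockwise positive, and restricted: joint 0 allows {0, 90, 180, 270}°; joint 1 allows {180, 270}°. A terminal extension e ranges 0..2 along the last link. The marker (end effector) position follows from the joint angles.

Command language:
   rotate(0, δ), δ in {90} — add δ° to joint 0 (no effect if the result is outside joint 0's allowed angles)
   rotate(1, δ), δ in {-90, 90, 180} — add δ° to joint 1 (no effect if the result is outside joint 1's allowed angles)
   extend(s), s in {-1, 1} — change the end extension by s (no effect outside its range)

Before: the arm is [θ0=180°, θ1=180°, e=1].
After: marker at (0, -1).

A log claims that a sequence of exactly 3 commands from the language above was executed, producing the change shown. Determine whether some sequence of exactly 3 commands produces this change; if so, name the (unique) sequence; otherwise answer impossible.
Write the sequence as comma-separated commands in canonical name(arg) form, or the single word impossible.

rotate(0, 90), rotate(0, 90), rotate(0, 90)

initial: [θ0=180°, θ1=180°, e=1]
[1] after rotate(0, 90): [θ0=270°, θ1=180°, e=1]
[2] after rotate(0, 90): [θ0=0°, θ1=180°, e=1]
[3] after rotate(0, 90): [θ0=90°, θ1=180°, e=1]
uniquely the one of 216 3-step routes that fits.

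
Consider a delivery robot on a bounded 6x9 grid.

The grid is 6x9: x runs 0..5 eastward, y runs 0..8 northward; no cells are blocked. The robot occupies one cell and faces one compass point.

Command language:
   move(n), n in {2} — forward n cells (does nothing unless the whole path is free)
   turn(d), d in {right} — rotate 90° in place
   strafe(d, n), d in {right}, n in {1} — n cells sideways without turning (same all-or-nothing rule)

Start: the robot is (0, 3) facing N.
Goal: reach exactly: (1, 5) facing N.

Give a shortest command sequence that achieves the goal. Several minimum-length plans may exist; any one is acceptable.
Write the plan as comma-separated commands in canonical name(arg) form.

strafe(right, 1), move(2)

t0: (0, 3) facing N
[1] after strafe(right, 1): (1, 3) facing N
[2] after move(2): (1, 5) facing N
no 1-step plan works, so 2 is optimal.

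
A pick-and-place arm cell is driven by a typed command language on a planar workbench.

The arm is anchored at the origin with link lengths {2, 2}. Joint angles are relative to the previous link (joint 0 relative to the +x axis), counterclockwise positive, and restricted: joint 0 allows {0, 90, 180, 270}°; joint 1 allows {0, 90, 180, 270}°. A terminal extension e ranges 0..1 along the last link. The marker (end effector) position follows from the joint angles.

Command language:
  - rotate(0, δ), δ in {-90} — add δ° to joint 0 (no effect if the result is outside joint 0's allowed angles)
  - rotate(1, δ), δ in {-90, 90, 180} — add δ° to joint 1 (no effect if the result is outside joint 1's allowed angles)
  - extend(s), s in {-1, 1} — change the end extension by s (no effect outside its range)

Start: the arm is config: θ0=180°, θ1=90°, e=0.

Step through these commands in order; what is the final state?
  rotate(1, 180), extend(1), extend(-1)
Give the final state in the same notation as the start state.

start: config: θ0=180°, θ1=90°, e=0
t=1 rotate(1, 180) ⇒ config: θ0=180°, θ1=270°, e=0
t=2 extend(1) ⇒ config: θ0=180°, θ1=270°, e=1
t=3 extend(-1) ⇒ config: θ0=180°, θ1=270°, e=0

config: θ0=180°, θ1=270°, e=0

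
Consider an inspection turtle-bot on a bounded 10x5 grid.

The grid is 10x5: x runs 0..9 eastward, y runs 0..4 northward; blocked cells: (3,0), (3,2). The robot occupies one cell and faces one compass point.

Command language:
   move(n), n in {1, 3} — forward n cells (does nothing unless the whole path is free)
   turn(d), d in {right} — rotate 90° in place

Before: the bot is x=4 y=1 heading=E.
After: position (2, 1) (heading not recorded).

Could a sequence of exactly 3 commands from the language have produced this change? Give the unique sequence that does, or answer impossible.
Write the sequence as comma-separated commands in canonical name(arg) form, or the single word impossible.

no 3-step route produces this change.

impossible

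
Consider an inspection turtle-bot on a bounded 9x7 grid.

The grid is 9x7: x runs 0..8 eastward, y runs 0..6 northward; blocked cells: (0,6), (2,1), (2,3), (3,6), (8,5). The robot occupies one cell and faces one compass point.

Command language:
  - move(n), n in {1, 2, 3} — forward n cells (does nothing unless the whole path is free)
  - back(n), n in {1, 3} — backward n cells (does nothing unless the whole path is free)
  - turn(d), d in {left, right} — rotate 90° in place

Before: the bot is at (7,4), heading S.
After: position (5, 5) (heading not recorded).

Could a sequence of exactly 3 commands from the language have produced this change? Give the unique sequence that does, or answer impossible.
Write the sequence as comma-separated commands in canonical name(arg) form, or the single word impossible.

back(1), turn(right), move(2)

key: running move(2) before back(1) would end elsewhere — order is forced
t0: at (7,4), heading S
step 1 (back(1)): at (7,5), heading S
step 2 (turn(right)): at (7,5), heading W
step 3 (move(2)): at (5,5), heading W
uniquely the one of 343 3-step routes that fits.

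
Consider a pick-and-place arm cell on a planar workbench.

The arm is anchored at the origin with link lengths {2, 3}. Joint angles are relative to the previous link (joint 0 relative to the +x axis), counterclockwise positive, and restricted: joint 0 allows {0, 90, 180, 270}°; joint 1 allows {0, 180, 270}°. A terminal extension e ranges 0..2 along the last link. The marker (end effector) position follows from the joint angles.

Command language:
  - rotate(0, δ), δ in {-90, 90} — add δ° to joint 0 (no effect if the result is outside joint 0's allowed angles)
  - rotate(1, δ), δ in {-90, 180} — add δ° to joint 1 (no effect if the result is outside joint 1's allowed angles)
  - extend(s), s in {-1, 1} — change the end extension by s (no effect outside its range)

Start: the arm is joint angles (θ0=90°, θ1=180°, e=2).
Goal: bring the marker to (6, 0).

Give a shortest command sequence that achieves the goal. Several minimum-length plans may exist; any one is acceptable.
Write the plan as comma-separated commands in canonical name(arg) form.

from: joint angles (θ0=90°, θ1=180°, e=2)
[1] after rotate(0, -90): joint angles (θ0=0°, θ1=180°, e=2)
[2] after rotate(1, 180): joint angles (θ0=0°, θ1=0°, e=2)
[3] after extend(-1): joint angles (θ0=0°, θ1=0°, e=1)
no 2-step plan works, so 3 is optimal.

rotate(0, -90), rotate(1, 180), extend(-1)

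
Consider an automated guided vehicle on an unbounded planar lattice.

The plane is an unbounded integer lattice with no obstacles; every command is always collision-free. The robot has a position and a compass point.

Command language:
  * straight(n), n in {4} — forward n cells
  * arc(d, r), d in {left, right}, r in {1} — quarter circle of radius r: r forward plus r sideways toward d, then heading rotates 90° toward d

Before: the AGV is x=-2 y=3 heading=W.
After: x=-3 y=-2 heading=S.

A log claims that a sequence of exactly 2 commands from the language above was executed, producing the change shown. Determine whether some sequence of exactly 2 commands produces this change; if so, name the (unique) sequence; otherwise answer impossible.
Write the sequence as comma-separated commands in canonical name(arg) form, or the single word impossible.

arc(left, 1), straight(4)

key: order matters: swapping arc(left, 1) and straight(4) lands elsewhere
from: x=-2 y=3 heading=W
1. arc(left, 1) → x=-3 y=2 heading=S
2. straight(4) → x=-3 y=-2 heading=S
all 9 alternatives checked — unique.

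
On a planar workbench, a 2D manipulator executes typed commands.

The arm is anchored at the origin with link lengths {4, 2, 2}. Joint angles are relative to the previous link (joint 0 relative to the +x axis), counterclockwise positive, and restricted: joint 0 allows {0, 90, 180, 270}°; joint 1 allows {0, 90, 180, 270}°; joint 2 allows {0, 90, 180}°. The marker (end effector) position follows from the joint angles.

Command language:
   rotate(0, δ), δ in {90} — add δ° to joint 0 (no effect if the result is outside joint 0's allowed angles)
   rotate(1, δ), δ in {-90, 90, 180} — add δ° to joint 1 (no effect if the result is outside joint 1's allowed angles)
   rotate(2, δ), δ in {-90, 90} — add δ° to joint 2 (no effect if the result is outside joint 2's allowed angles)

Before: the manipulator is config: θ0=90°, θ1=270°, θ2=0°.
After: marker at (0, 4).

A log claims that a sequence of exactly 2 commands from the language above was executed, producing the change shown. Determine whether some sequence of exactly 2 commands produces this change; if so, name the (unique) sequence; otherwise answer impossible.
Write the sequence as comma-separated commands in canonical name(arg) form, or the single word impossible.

rotate(2, 90), rotate(2, 90)

begin: config: θ0=90°, θ1=270°, θ2=0°
[1] after rotate(2, 90): config: θ0=90°, θ1=270°, θ2=90°
[2] after rotate(2, 90): config: θ0=90°, θ1=270°, θ2=180°
no other 2-command option fits: unique.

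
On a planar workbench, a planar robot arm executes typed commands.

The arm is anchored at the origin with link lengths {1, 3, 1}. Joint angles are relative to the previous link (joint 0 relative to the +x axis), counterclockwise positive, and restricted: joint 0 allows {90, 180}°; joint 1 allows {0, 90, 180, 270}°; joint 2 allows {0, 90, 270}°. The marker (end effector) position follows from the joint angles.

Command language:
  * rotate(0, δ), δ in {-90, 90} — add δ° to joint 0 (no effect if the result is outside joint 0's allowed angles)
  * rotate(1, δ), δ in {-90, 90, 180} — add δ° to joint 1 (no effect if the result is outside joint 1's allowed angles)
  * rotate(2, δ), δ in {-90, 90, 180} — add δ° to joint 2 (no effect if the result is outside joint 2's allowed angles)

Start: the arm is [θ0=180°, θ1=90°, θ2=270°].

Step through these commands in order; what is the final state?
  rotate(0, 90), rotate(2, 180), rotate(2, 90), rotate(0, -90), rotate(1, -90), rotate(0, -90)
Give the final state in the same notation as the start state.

[θ0=90°, θ1=0°, θ2=90°]

start: [θ0=180°, θ1=90°, θ2=270°]
1. rotate(0, 90) → [θ0=180°, θ1=90°, θ2=270°]
2. rotate(2, 180) → [θ0=180°, θ1=90°, θ2=90°]
3. rotate(2, 90) → [θ0=180°, θ1=90°, θ2=90°]
4. rotate(0, -90) → [θ0=90°, θ1=90°, θ2=90°]
5. rotate(1, -90) → [θ0=90°, θ1=0°, θ2=90°]
6. rotate(0, -90) → [θ0=90°, θ1=0°, θ2=90°]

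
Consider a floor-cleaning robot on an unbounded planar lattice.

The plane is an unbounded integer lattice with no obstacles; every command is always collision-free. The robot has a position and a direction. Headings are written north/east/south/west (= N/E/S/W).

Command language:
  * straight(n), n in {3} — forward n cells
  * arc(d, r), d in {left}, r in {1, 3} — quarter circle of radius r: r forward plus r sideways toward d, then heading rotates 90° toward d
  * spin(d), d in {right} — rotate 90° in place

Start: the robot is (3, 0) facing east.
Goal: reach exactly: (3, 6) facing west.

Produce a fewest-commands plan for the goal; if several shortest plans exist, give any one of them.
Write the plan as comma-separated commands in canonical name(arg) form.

begin: (3, 0) facing east
1. arc(left, 3) → (6, 3) facing north
2. arc(left, 3) → (3, 6) facing west
no 1-step plan works, so 2 is optimal.

arc(left, 3), arc(left, 3)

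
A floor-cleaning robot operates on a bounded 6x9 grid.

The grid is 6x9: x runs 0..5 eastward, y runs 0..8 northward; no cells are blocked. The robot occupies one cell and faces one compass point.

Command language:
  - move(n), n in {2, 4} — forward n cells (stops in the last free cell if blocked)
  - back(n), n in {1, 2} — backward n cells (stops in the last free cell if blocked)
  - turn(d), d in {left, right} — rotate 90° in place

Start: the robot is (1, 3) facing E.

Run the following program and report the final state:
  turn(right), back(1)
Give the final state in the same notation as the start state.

t0: (1, 3) facing E
t=1 turn(right) ⇒ (1, 3) facing S
t=2 back(1) ⇒ (1, 4) facing S

(1, 4) facing S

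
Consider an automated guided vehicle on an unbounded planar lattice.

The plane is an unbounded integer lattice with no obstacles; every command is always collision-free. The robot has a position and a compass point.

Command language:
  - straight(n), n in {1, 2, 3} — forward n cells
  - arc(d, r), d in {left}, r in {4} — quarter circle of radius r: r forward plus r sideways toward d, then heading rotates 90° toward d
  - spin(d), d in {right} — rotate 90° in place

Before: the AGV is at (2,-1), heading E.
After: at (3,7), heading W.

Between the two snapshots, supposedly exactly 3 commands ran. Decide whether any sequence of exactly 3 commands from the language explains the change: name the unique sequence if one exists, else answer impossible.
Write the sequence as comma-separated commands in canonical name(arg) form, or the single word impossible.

straight(1), arc(left, 4), arc(left, 4)

key: cell and facing (now W) both changed — the 3 commands mix motion and turning
begin: at (2,-1), heading E
1. straight(1) → at (3,-1), heading E
2. arc(left, 4) → at (7,3), heading N
3. arc(left, 4) → at (3,7), heading W
all 125 alternatives checked — unique.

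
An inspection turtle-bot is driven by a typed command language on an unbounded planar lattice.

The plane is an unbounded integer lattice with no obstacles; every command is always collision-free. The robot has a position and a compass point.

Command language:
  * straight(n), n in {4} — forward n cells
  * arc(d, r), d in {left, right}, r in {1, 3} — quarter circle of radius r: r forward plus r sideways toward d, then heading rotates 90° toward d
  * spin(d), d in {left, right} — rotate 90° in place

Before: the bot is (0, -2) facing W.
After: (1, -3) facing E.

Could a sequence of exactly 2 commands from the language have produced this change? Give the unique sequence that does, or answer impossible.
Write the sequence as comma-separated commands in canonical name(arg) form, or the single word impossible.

key: position moved to (1,-3) AND the heading swung to E — translation plus rotation needed
from: (0, -2) facing W
1. spin(left) → (0, -2) facing S
2. arc(left, 1) → (1, -3) facing E
no rival 2-sequence matches.

spin(left), arc(left, 1)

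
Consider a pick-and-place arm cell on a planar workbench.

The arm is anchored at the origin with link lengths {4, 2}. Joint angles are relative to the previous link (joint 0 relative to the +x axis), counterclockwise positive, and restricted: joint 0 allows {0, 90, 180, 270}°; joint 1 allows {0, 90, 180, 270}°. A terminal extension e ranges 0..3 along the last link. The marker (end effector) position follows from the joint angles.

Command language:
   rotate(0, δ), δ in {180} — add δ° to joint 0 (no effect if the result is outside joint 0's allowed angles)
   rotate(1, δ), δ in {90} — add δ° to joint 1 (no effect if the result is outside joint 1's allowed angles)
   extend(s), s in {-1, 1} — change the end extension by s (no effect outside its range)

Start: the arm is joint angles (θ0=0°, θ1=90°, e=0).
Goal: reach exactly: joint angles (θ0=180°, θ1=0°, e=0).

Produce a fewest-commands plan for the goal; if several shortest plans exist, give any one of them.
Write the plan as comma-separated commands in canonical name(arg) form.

rotate(0, 180), rotate(1, 90), rotate(1, 90), rotate(1, 90)

from: joint angles (θ0=0°, θ1=90°, e=0)
1. rotate(0, 180) → joint angles (θ0=180°, θ1=90°, e=0)
2. rotate(1, 90) → joint angles (θ0=180°, θ1=180°, e=0)
3. rotate(1, 90) → joint angles (θ0=180°, θ1=270°, e=0)
4. rotate(1, 90) → joint angles (θ0=180°, θ1=0°, e=0)
nothing shorter than 4 reaches the goal.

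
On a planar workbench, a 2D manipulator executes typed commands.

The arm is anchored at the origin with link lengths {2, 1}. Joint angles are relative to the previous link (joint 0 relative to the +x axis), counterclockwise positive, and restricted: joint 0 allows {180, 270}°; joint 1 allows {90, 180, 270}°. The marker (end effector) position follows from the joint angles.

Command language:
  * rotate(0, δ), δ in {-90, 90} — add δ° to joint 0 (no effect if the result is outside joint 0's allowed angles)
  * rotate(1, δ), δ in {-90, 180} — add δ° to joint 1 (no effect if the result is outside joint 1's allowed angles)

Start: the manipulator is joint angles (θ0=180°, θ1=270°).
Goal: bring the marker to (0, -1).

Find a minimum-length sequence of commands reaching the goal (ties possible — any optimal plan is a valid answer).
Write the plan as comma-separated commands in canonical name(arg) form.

begin: joint angles (θ0=180°, θ1=270°)
t=1 rotate(0, 90) ⇒ joint angles (θ0=270°, θ1=270°)
t=2 rotate(1, -90) ⇒ joint angles (θ0=270°, θ1=180°)
no 1-step plan works, so 2 is optimal.

rotate(0, 90), rotate(1, -90)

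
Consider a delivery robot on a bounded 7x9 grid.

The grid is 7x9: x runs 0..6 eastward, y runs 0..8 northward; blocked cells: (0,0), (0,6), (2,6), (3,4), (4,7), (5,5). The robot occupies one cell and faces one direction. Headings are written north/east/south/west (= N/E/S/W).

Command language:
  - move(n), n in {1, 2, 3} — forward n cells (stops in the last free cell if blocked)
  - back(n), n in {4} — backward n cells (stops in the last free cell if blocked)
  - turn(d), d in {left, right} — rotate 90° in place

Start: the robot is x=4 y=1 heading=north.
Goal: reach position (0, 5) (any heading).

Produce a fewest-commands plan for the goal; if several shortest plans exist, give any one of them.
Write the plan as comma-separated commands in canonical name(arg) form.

begin: x=4 y=1 heading=north
t=1 move(1) ⇒ x=4 y=2 heading=north
t=2 move(3) ⇒ x=4 y=5 heading=north
t=3 turn(right) ⇒ x=4 y=5 heading=east
t=4 back(4) ⇒ x=0 y=5 heading=east
nothing shorter than 4 reaches the goal.

move(1), move(3), turn(right), back(4)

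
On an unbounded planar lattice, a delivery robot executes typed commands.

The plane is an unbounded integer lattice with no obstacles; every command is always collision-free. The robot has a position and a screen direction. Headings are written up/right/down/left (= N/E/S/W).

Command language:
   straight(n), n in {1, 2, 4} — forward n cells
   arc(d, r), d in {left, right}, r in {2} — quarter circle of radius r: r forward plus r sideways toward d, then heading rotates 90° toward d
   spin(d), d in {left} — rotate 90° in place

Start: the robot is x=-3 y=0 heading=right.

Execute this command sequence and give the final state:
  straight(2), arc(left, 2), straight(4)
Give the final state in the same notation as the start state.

x=1 y=6 heading=up

t0: x=-3 y=0 heading=right
step 1 (straight(2)): x=-1 y=0 heading=right
step 2 (arc(left, 2)): x=1 y=2 heading=up
step 3 (straight(4)): x=1 y=6 heading=up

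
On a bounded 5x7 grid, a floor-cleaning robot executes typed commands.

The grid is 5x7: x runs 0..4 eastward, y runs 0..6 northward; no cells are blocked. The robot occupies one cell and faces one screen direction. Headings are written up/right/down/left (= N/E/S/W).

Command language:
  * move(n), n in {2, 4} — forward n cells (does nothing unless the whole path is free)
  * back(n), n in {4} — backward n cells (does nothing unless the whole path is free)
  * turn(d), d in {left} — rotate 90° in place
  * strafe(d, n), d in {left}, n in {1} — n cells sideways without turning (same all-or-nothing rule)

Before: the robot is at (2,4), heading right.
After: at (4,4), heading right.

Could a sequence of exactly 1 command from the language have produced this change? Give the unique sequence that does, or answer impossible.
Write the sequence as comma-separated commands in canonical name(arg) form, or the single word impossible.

key: heading stays E — the single command does not turn
t0: at (2,4), heading right
1. move(2) → at (4,4), heading right
no rival 1-sequence matches.

move(2)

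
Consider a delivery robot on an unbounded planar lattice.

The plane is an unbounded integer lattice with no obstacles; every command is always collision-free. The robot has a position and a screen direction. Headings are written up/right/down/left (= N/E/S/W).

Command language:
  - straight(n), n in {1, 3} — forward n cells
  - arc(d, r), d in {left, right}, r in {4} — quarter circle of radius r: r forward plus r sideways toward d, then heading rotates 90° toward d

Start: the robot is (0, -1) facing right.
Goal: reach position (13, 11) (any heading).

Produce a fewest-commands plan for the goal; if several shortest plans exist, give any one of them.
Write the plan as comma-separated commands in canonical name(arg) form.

arc(left, 4), arc(right, 4), straight(1), arc(left, 4)

initial: (0, -1) facing right
t=1 arc(left, 4) ⇒ (4, 3) facing up
t=2 arc(right, 4) ⇒ (8, 7) facing right
t=3 straight(1) ⇒ (9, 7) facing right
t=4 arc(left, 4) ⇒ (13, 11) facing up
minimal: 4 command(s), checked below 4.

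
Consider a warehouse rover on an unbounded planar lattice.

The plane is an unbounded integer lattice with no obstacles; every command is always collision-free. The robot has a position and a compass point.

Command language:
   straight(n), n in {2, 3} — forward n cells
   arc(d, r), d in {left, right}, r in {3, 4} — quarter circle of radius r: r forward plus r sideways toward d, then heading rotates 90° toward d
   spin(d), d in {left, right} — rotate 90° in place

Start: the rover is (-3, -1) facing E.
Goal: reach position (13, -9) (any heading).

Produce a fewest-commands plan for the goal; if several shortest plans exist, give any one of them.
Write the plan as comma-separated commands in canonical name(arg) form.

start: (-3, -1) facing E
step 1 (arc(left, 4)): (1, 3) facing N
step 2 (spin(right)): (1, 3) facing E
step 3 (arc(right, 4)): (5, -1) facing S
step 4 (arc(left, 4)): (9, -5) facing E
step 5 (arc(right, 4)): (13, -9) facing S
no 4-step plan works, so 5 is optimal.

arc(left, 4), spin(right), arc(right, 4), arc(left, 4), arc(right, 4)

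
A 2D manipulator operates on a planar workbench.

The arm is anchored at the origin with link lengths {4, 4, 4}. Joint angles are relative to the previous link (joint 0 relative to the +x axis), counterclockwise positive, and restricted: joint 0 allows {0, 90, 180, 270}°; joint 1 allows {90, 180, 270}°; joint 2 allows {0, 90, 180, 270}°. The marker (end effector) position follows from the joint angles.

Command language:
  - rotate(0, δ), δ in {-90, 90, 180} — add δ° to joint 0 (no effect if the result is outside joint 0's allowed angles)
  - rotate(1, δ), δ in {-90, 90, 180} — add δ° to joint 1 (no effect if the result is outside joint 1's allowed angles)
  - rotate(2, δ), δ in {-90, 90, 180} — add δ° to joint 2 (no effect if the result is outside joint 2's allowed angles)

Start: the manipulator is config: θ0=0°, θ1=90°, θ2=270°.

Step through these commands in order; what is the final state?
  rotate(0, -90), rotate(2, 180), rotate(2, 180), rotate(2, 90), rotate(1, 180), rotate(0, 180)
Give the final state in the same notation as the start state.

t0: config: θ0=0°, θ1=90°, θ2=270°
1. rotate(0, -90) → config: θ0=270°, θ1=90°, θ2=270°
2. rotate(2, 180) → config: θ0=270°, θ1=90°, θ2=90°
3. rotate(2, 180) → config: θ0=270°, θ1=90°, θ2=270°
4. rotate(2, 90) → config: θ0=270°, θ1=90°, θ2=0°
5. rotate(1, 180) → config: θ0=270°, θ1=270°, θ2=0°
6. rotate(0, 180) → config: θ0=90°, θ1=270°, θ2=0°

config: θ0=90°, θ1=270°, θ2=0°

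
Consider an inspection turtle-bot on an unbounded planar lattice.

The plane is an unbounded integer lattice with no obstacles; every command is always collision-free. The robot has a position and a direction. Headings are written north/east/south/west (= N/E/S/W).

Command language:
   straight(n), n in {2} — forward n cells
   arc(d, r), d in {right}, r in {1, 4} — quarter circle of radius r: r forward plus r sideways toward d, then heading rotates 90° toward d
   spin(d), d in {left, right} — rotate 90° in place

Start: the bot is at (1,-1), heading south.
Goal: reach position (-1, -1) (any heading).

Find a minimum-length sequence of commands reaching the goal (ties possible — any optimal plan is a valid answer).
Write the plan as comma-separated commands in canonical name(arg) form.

arc(right, 1), arc(right, 1)

from: at (1,-1), heading south
[1] after arc(right, 1): at (0,-2), heading west
[2] after arc(right, 1): at (-1,-1), heading north
nothing shorter than 2 reaches the goal.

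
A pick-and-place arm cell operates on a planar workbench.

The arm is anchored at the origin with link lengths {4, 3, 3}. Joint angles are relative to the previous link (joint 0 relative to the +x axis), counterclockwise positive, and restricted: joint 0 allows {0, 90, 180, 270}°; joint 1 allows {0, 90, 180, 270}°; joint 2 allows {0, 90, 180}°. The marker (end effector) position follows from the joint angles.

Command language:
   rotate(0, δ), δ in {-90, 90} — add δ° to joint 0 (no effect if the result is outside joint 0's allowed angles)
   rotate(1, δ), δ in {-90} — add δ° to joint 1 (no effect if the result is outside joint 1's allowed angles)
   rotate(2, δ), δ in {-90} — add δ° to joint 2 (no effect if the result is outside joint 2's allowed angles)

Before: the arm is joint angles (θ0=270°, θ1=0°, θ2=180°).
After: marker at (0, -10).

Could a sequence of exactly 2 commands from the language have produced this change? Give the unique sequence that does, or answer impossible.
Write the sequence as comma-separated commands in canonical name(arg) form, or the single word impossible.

rotate(2, -90), rotate(2, -90)

from: joint angles (θ0=270°, θ1=0°, θ2=180°)
1. rotate(2, -90) → joint angles (θ0=270°, θ1=0°, θ2=90°)
2. rotate(2, -90) → joint angles (θ0=270°, θ1=0°, θ2=0°)
no other 2-command option fits: unique.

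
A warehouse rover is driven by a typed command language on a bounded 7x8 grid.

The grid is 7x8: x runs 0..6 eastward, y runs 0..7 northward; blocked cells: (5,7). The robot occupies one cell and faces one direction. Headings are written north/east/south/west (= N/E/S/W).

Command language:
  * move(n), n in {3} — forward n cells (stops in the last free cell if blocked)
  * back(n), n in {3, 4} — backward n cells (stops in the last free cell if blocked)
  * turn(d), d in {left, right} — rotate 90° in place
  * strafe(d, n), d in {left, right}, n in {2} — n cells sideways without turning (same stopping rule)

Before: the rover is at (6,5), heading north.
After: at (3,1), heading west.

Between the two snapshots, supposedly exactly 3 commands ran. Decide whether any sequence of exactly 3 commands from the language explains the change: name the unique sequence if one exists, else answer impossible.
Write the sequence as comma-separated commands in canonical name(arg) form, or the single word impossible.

key: order matters: swapping back(4) and move(3) lands elsewhere
t0: at (6,5), heading north
1. back(4) → at (6,1), heading north
2. turn(left) → at (6,1), heading west
3. move(3) → at (3,1), heading west
no other 3-command option fits: unique.

back(4), turn(left), move(3)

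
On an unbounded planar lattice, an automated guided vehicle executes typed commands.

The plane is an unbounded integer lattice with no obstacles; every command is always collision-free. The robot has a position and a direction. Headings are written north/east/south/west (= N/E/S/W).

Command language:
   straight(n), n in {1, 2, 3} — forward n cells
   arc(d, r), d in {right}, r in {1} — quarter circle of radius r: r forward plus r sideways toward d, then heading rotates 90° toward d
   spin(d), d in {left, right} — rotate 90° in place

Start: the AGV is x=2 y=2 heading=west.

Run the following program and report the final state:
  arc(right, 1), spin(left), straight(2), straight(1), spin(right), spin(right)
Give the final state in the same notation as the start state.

t0: x=2 y=2 heading=west
[1] after arc(right, 1): x=1 y=3 heading=north
[2] after spin(left): x=1 y=3 heading=west
[3] after straight(2): x=-1 y=3 heading=west
[4] after straight(1): x=-2 y=3 heading=west
[5] after spin(right): x=-2 y=3 heading=north
[6] after spin(right): x=-2 y=3 heading=east

x=-2 y=3 heading=east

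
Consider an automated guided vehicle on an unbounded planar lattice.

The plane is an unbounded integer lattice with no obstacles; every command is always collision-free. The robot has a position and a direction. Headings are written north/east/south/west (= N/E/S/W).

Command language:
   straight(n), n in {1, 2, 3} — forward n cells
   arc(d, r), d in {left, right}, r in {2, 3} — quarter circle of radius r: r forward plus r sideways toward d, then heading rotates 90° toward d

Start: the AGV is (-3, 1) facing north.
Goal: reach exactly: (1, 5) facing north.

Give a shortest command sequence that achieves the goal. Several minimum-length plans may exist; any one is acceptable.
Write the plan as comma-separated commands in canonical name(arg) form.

from: (-3, 1) facing north
[1] after arc(right, 2): (-1, 3) facing east
[2] after arc(left, 2): (1, 5) facing north
minimal: 2 command(s), checked below 2.

arc(right, 2), arc(left, 2)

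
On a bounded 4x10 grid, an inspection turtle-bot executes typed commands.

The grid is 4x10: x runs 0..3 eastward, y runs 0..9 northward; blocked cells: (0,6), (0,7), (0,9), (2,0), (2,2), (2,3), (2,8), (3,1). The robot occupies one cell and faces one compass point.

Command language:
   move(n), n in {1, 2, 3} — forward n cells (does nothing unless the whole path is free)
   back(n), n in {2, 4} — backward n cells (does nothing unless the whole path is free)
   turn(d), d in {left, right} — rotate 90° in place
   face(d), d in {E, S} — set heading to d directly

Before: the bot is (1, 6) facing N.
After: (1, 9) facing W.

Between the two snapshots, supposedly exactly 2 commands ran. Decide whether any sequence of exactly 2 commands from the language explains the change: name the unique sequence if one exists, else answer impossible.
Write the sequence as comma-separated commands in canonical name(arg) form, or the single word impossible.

move(3), turn(left)

key: running turn(left) before move(3) would end elsewhere — order is forced
t0: (1, 6) facing N
step 1 (move(3)): (1, 9) facing N
step 2 (turn(left)): (1, 9) facing W
all 81 alternatives checked — unique.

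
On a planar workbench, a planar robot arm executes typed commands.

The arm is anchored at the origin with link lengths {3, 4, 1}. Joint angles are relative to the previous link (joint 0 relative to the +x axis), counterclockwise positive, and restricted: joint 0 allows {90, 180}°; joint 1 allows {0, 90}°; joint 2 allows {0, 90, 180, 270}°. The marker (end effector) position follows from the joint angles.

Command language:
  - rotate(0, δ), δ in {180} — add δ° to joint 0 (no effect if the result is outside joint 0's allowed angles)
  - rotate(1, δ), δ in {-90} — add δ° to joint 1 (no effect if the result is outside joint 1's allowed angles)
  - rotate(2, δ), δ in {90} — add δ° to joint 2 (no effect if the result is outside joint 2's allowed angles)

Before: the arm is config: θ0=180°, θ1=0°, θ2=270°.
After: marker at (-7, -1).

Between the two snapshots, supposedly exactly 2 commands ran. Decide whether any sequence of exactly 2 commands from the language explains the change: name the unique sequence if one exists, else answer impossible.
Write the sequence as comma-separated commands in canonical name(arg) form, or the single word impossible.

begin: config: θ0=180°, θ1=0°, θ2=270°
[1] after rotate(2, 90): config: θ0=180°, θ1=0°, θ2=0°
[2] after rotate(2, 90): config: θ0=180°, θ1=0°, θ2=90°
uniquely the one of 9 2-step routes that fits.

rotate(2, 90), rotate(2, 90)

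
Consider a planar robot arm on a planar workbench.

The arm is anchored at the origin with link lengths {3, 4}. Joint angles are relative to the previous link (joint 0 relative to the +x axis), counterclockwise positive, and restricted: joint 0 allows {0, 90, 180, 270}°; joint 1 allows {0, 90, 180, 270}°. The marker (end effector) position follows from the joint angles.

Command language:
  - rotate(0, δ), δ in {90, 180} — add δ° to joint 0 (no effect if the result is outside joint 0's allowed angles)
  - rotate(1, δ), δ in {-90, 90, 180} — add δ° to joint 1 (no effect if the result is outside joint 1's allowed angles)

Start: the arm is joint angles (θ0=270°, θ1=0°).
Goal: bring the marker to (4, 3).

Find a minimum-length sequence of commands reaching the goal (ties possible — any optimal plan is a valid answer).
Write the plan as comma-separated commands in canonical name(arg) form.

start: joint angles (θ0=270°, θ1=0°)
t=1 rotate(0, 180) ⇒ joint angles (θ0=90°, θ1=0°)
t=2 rotate(1, -90) ⇒ joint angles (θ0=90°, θ1=270°)
shorter routes all fall short; 2 is best.

rotate(0, 180), rotate(1, -90)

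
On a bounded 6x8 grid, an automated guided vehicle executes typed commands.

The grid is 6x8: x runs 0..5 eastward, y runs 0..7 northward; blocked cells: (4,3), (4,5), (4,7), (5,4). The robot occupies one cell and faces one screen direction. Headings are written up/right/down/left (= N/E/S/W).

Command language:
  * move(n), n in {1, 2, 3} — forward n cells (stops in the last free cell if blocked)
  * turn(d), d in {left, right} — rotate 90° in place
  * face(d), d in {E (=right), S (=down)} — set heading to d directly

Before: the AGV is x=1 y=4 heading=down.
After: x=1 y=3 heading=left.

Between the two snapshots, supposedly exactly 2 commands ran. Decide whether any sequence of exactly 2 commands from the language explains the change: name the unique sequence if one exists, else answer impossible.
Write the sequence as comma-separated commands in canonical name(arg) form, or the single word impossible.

key: position moved to (1,3) AND the heading swung to W — translation plus rotation needed
begin: x=1 y=4 heading=down
1. move(1) → x=1 y=3 heading=down
2. turn(right) → x=1 y=3 heading=left
all 49 alternatives checked — unique.

move(1), turn(right)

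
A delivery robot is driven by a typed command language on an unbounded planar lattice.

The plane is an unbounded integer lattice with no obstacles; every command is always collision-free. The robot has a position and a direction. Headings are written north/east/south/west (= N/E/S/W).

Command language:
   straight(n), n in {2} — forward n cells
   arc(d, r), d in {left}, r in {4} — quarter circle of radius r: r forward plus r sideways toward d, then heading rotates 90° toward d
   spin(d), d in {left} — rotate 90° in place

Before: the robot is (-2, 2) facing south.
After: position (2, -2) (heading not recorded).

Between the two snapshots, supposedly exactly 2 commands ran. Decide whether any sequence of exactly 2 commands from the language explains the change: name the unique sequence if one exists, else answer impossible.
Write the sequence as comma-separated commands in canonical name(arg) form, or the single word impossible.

key: order matters: swapping arc(left, 4) and spin(left) lands elsewhere
from: (-2, 2) facing south
[1] after arc(left, 4): (2, -2) facing east
[2] after spin(left): (2, -2) facing north
no other 2-command option fits: unique.

arc(left, 4), spin(left)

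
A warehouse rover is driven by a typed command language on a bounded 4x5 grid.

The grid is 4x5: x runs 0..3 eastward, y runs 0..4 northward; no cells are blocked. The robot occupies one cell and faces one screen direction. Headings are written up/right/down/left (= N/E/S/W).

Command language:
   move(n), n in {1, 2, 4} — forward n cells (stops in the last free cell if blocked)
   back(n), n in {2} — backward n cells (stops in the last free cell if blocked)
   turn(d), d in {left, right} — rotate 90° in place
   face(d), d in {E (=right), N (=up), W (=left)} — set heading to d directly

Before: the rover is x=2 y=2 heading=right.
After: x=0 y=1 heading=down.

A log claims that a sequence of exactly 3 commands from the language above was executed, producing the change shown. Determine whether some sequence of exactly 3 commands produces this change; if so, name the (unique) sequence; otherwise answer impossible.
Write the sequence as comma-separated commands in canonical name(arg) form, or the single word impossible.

key: running move(1) before back(2) would end elsewhere — order is forced
t0: x=2 y=2 heading=right
t=1 back(2) ⇒ x=0 y=2 heading=right
t=2 turn(right) ⇒ x=0 y=2 heading=down
t=3 move(1) ⇒ x=0 y=1 heading=down
no other 3-command option fits: unique.

back(2), turn(right), move(1)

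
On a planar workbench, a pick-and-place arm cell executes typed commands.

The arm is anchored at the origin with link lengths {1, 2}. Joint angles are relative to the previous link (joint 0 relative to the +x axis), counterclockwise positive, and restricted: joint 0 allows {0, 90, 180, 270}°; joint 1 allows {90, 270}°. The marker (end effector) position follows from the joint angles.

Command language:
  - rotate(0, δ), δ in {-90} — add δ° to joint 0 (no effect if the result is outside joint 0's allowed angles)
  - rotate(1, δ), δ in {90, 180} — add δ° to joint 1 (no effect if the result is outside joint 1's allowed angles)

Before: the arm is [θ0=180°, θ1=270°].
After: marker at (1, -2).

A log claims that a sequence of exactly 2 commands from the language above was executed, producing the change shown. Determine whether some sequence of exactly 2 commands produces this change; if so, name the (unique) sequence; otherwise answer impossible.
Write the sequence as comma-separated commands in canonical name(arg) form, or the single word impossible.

rotate(0, -90), rotate(0, -90)

from: [θ0=180°, θ1=270°]
[1] after rotate(0, -90): [θ0=90°, θ1=270°]
[2] after rotate(0, -90): [θ0=0°, θ1=270°]
no rival 2-sequence matches.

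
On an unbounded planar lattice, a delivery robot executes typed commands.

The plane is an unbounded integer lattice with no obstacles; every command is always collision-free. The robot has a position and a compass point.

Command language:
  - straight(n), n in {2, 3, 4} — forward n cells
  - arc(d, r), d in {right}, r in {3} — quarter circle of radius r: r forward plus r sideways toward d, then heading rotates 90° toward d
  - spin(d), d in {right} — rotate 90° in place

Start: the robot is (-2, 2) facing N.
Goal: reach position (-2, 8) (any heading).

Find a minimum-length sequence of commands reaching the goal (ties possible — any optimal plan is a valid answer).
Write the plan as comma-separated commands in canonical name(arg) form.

straight(3), straight(3)

start: (-2, 2) facing N
[1] after straight(3): (-2, 5) facing N
[2] after straight(3): (-2, 8) facing N
minimal: 2 command(s), checked below 2.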